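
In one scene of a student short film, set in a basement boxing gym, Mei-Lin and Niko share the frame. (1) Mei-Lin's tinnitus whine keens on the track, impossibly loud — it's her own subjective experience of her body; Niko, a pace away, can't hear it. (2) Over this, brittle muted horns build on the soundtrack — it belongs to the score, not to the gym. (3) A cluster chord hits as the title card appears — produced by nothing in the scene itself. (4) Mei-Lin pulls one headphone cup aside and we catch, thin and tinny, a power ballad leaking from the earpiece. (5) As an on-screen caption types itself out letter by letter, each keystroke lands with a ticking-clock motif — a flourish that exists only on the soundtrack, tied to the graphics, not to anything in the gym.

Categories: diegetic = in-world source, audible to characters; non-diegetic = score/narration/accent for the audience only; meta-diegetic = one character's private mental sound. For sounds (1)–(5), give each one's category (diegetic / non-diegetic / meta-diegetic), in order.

meta-diegetic, non-diegetic, non-diegetic, diegetic, non-diegetic

(1) it's Mei-Lin's internal bodily sensation rendered as sound; only Mei-Lin 'hears' it → meta-diegetic.
Sound (2): score with no on-screen or off-screen source; it exists for the audience alone, so non-diegetic.
(3) it's a sound-design accent with no in-world source; no one in the scene can hear it → non-diegetic.
Sound (4): the headphones are an on-screen source, so diegetic.
Sound (5): sound married to a title/caption — outside the diegesis by definition, so non-diegetic.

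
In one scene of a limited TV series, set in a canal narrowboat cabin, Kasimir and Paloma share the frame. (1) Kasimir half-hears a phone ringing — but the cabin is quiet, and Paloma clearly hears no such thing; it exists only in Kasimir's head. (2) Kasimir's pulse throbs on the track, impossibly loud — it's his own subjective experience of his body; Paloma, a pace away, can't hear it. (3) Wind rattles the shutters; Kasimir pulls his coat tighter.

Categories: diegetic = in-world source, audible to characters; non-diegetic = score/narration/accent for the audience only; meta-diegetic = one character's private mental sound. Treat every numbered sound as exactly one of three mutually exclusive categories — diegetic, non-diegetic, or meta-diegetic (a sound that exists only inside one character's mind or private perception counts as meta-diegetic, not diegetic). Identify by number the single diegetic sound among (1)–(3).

3

(1) is meta-diegetic: Kasimir alone 'hears' it — an imagined sound, not present in the space.
(2) it's Kasimir's internal bodily sensation rendered as sound; only Kasimir 'hears' it → meta-diegetic.
(3) is diegetic: ambient/room sound belonging to the story's physical space.
Only (3) is diegetic.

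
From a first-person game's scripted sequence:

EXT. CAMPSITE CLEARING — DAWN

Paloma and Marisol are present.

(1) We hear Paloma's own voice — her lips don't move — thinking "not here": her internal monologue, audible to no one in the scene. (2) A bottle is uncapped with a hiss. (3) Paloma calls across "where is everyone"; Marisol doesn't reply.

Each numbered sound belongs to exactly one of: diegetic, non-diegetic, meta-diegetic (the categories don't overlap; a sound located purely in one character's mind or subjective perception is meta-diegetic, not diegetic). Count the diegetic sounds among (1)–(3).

2

Sound (1): Paloma's thought-voice: a private mental sound no other character can hear, so meta-diegetic.
(2) is diegetic: a bottle is a real object/event in the scene's world.
(3) Paloma is a character speaking aloud in the scene → diegetic.
Diegetic: (2), (3) — that's 2.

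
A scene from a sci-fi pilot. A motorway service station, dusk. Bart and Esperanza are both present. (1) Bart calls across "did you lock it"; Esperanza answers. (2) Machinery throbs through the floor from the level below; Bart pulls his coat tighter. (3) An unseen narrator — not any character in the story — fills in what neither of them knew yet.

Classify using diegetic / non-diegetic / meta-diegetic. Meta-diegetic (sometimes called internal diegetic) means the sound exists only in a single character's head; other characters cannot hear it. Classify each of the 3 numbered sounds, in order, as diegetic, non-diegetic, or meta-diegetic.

diegetic, diegetic, non-diegetic

Sound (1): spoken by a character present in the story world, so diegetic.
(2) it's the actual ambient sound of the location → diegetic.
Sound (3): external voice-over — not a character, not heard by anyone in the scene, so non-diegetic.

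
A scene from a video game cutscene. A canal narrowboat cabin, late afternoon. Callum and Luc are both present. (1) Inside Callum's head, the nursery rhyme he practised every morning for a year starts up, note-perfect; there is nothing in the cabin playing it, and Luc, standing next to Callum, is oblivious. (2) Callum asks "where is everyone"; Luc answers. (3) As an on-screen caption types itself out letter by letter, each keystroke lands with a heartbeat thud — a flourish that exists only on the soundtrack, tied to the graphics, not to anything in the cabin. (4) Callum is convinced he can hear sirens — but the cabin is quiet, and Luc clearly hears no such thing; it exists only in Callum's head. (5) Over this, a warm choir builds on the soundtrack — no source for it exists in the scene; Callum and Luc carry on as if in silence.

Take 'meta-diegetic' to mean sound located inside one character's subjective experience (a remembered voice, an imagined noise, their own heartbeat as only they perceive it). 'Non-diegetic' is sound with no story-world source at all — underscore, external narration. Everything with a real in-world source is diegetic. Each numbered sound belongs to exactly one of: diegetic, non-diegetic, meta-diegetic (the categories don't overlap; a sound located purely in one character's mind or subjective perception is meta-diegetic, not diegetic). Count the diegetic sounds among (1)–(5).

(1) it lives in Callum's subjectivity, not in the cabin → meta-diegetic.
(2) is diegetic: on-screen dialogue — Callum speaks and Luc is there to hear.
(3) it accompanies on-screen graphics, not anything inside the story world → non-diegetic.
Sound (4): Callum alone 'hears' it — an imagined sound, not present in the space, so meta-diegetic.
Sound (5): nothing in the cabin produces it and the characters don't hear it — pure soundtrack, so non-diegetic.
So 1 of the 5 is diegetic: (2).

1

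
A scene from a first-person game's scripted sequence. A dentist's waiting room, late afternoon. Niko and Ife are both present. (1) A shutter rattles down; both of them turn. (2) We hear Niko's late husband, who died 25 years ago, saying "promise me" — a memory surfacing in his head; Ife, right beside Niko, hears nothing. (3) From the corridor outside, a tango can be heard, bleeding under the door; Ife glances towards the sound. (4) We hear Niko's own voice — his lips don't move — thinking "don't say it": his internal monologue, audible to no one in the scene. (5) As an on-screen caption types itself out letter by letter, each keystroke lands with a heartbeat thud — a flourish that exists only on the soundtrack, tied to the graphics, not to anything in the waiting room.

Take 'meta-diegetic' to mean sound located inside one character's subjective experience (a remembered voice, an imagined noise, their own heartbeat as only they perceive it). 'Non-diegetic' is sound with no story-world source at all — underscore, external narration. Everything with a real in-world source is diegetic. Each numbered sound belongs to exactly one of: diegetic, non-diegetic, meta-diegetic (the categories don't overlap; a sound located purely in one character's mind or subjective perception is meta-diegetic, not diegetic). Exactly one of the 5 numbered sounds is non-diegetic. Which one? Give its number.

5

Sound (1): a shutter is a real object/event in the scene's world, so diegetic.
(2) it's Niko's recollection rendered as sound; the other character can't hear it → meta-diegetic.
Sound (3): the music has an off-screen but real-world source and a character hears it, so diegetic.
Sound (4): internal monologue — inside Niko's mind, not spoken into the scene, so meta-diegetic.
Sound (5): sound married to a title/caption — outside the diegesis by definition, so non-diegetic.
Only (5) is non-diegetic.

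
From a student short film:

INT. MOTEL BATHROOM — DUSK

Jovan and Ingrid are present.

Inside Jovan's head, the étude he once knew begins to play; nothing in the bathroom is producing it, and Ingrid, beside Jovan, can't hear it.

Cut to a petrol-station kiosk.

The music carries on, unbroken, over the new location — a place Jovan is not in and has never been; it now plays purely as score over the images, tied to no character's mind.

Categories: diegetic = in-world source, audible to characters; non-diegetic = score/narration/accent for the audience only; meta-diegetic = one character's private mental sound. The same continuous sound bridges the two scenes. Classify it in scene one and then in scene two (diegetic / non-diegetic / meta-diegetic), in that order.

Scene one: the music exists only inside Jovan's mind; Ingrid can't hear it → meta-diegetic.
Scene two: it's detached from Jovan entirely and plays over unrelated images with no in-world source — conventional underscore → non-diegetic.

meta-diegetic, non-diegetic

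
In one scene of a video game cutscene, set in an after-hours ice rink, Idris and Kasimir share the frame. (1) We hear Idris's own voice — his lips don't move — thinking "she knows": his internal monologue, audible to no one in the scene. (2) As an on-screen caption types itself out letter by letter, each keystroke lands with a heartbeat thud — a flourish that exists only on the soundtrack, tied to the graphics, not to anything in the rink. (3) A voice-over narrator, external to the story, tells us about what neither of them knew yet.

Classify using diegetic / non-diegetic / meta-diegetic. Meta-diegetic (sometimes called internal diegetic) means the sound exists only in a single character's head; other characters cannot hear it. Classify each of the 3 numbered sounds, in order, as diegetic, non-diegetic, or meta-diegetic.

Sound (1): it's Idris's unspoken thought, heard only by the audience via his subjectivity, so meta-diegetic.
(2) the caption isn't part of the story world, so neither is the sound tied to it → non-diegetic.
(3) is non-diegetic: the narrator exists outside the story world, addressing only the audience.

meta-diegetic, non-diegetic, non-diegetic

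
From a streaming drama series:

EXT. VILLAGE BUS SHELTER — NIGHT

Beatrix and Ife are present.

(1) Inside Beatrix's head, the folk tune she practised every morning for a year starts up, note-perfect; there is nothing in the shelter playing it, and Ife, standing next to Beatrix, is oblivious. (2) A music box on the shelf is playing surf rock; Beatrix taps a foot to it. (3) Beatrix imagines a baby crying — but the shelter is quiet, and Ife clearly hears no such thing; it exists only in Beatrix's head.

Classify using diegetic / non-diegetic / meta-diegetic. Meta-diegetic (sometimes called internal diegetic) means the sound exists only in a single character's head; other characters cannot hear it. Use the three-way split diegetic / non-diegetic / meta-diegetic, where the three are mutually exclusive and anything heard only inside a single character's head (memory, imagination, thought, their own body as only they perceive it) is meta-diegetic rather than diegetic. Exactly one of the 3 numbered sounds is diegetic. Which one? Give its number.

2

(1) is meta-diegetic: the music is a memory playing inside Beatrix's mind alone; no real-world source, Ife can't hear it.
(2) the music comes from an on-screen device that Beatrix responds to → diegetic.
(3) is meta-diegetic: subjective to Beatrix: the shelter is silent and Ife hears nothing.
Only (2) is diegetic.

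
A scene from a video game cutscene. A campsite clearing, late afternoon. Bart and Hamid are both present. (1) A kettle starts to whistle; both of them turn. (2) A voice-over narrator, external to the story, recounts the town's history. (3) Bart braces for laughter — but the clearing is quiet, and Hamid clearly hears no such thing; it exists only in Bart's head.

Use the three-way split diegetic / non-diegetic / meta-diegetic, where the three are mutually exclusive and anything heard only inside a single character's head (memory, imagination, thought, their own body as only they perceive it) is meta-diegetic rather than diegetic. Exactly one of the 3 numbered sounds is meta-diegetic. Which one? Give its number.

(1) an in-world source (a kettle); characters could hear it → diegetic.
Sound (2): the narrator exists outside the story world, addressing only the audience, so non-diegetic.
Sound (3): subjective to Bart: the clearing is silent and Hamid hears nothing, so meta-diegetic.
Only (3) is meta-diegetic.

3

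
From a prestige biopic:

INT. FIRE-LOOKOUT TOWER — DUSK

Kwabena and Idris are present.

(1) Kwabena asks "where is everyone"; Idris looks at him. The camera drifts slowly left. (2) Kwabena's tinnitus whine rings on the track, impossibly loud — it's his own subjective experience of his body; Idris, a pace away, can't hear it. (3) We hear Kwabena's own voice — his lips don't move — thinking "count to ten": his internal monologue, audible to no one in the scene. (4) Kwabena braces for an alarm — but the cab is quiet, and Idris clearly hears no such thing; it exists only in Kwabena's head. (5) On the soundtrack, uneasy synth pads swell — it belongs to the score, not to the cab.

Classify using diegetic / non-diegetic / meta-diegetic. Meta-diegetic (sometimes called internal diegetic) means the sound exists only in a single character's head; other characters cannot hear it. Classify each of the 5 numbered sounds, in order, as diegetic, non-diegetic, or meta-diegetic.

Sound (1): on-screen dialogue — Kwabena speaks and Idris is there to hear, so diegetic.
Sound (2): point-of-audition from inside Kwabena's body; not a sound in the room, so meta-diegetic.
(3) internal monologue — inside Kwabena's mind, not spoken into the scene → meta-diegetic.
Sound (4): the sound is imagined by Kwabena; nothing in the story world is producing it and Idris can't hear it, so meta-diegetic.
(5) score with no on-screen or off-screen source; it exists for the audience alone → non-diegetic.

diegetic, meta-diegetic, meta-diegetic, meta-diegetic, non-diegetic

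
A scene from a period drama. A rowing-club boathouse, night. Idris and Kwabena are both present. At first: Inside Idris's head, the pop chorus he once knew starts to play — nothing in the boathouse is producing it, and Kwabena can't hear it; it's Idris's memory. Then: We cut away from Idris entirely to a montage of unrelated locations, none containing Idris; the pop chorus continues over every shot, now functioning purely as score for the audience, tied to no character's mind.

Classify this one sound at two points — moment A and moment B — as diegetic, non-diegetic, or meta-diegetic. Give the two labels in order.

meta-diegetic, non-diegetic

Moment A: the music lives inside Idris's mind alone; Kwabena can't hear it → meta-diegetic.
Moment B: once it plays over shots Idris isn't in, detached from any character's subjectivity, it's conventional underscore → non-diegetic.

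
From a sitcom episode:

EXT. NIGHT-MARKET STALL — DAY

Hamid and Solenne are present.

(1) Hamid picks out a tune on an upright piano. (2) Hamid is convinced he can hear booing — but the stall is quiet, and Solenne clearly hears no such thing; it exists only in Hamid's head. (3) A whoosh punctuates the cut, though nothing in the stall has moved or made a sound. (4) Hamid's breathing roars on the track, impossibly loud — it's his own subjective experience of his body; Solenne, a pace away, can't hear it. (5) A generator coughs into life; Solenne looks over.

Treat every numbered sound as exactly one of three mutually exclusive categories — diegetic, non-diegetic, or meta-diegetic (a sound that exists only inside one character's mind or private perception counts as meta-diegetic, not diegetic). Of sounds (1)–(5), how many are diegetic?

2

(1) the instrument and the performer are both in the scene → diegetic.
(2) is meta-diegetic: the sound is imagined by Hamid; nothing in the story world is producing it and Solenne can't hear it.
(3) an editorial stinger — it belongs to the cut, not the story world → non-diegetic.
(4) is meta-diegetic: a subjective body sound — Hamid's private perception, inaudible to Solenne.
(5) is diegetic: the sound comes from a generator physically present in the location.
So 2 of the 5 are diegetic: (1), (5).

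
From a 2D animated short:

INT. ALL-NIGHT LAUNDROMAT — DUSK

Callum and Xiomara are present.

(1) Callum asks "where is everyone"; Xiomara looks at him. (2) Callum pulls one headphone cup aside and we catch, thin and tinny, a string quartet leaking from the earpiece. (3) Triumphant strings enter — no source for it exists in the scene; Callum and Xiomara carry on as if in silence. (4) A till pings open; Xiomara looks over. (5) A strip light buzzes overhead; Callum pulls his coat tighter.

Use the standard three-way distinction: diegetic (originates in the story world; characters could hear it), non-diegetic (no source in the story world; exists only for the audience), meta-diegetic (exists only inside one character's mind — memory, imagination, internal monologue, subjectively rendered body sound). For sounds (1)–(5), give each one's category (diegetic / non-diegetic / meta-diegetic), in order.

diegetic, diegetic, non-diegetic, diegetic, diegetic

(1) is diegetic: spoken by a character present in the story world.
(2) it's leaking from a physical pair of headphones in the scene → diegetic.
Sound (3): score with no on-screen or off-screen source; it exists for the audience alone, so non-diegetic.
(4) the sound comes from a till physically present in the location → diegetic.
(5) it's the actual ambient sound of the location → diegetic.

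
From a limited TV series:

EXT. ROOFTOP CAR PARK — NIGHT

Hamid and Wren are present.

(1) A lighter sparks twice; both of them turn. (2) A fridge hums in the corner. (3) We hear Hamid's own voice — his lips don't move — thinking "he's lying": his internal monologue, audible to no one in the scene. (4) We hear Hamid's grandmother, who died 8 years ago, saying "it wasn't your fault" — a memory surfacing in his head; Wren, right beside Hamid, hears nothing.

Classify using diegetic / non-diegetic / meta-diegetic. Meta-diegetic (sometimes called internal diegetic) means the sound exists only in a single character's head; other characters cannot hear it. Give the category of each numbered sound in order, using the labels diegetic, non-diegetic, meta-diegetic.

(1) the sound comes from a lighter physically present in the location → diegetic.
(2) is diegetic: it's the actual ambient sound of the location.
Sound (3): it's Hamid's unspoken thought, heard only by the audience via his subjectivity, so meta-diegetic.
(4) the voice is a memory playing only inside Hamid's mind; Wren can't hear it → meta-diegetic.

diegetic, diegetic, meta-diegetic, meta-diegetic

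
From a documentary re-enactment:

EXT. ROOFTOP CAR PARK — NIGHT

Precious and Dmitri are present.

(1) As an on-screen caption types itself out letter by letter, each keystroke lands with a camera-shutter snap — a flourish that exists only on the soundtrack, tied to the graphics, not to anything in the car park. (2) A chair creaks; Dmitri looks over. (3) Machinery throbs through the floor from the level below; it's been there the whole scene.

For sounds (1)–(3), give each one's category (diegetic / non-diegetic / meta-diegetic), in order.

(1) it accompanies on-screen graphics, not anything inside the story world → non-diegetic.
Sound (2): an in-world source (a chair); characters could hear it, so diegetic.
(3) machinery is part of the location's real environment → diegetic.

non-diegetic, diegetic, diegetic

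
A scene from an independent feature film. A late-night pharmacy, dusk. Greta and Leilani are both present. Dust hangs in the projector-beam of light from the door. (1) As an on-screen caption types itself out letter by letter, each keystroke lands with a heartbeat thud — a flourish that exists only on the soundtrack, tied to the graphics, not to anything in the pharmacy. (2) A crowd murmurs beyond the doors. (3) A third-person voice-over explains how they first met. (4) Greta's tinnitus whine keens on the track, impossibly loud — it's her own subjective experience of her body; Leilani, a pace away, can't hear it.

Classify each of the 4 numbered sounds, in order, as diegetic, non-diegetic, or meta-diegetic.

(1) is non-diegetic: the caption isn't part of the story world, so neither is the sound tied to it.
(2) is diegetic: it's the actual ambient sound of the location.
Sound (3): the narrator exists outside the story world, addressing only the audience, so non-diegetic.
(4) is meta-diegetic: it's Greta's internal bodily sensation rendered as sound; only Greta 'hears' it.

non-diegetic, diegetic, non-diegetic, meta-diegetic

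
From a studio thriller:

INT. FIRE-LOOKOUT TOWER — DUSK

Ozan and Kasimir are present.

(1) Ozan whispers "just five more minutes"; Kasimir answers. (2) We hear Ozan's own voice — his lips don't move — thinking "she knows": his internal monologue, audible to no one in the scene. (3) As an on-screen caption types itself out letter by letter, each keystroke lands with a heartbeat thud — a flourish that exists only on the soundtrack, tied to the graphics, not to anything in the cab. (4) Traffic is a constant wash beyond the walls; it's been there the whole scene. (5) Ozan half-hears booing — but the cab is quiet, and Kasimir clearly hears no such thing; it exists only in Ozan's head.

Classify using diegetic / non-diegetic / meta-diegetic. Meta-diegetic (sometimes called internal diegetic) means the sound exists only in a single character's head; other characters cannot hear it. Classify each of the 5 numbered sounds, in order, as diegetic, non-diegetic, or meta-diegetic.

diegetic, meta-diegetic, non-diegetic, diegetic, meta-diegetic

Sound (1): on-screen dialogue — Ozan speaks and Kasimir is there to hear, so diegetic.
(2) it's Ozan's unspoken thought, heard only by the audience via his subjectivity → meta-diegetic.
(3) it accompanies on-screen graphics, not anything inside the story world → non-diegetic.
(4) is diegetic: it's the actual ambient sound of the location.
(5) is meta-diegetic: the sound is imagined by Ozan; nothing in the story world is producing it and Kasimir can't hear it.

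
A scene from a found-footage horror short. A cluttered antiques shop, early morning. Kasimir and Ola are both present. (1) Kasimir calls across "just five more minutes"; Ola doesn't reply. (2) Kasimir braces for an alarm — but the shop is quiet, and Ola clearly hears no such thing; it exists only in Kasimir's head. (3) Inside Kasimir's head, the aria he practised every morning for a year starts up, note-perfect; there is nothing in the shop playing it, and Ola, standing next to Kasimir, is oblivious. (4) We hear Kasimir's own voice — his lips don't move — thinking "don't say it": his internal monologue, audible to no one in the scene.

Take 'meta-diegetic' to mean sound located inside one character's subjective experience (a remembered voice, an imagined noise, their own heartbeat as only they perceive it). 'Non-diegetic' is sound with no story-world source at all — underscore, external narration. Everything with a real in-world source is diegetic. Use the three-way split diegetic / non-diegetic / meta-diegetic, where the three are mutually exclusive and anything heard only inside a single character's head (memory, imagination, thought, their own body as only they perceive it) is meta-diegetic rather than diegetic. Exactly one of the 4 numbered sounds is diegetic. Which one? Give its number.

Sound (1): on-screen dialogue — Kasimir speaks and Ola is there to hear, so diegetic.
(2) the sound is imagined by Kasimir; nothing in the story world is producing it and Ola can't hear it → meta-diegetic.
(3) is meta-diegetic: it lives in Kasimir's subjectivity, not in the shop.
Sound (4): internal monologue — inside Kasimir's mind, not spoken into the scene, so meta-diegetic.
Only (1) is diegetic.

1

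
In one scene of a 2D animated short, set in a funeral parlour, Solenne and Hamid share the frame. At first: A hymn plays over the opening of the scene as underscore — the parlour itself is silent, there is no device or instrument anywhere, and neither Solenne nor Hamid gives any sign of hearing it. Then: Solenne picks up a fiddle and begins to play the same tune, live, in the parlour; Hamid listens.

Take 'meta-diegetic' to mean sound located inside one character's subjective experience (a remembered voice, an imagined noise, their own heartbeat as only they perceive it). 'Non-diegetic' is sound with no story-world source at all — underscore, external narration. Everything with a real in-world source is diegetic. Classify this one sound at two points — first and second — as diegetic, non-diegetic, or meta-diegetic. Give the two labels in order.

non-diegetic, diegetic

First: no in-world source exists and no character can hear it — underscore → non-diegetic.
Second: a fiddle is now a real source in the story world and the characters hear it → diegetic.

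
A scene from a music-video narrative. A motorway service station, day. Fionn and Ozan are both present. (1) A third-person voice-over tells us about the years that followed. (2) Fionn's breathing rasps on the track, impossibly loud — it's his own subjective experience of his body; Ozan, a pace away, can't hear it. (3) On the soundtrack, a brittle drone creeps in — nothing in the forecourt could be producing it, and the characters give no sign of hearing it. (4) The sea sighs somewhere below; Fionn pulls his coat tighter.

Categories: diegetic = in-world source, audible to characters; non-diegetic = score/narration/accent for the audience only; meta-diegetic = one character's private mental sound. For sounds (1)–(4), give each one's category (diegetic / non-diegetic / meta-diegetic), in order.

non-diegetic, meta-diegetic, non-diegetic, diegetic

(1) is non-diegetic: external voice-over — not a character, not heard by anyone in the scene.
(2) point-of-audition from inside Fionn's body; not a sound in the room → meta-diegetic.
(3) nothing in the forecourt produces it and the characters don't hear it — pure soundtrack → non-diegetic.
Sound (4): the sea is part of the location's real environment, so diegetic.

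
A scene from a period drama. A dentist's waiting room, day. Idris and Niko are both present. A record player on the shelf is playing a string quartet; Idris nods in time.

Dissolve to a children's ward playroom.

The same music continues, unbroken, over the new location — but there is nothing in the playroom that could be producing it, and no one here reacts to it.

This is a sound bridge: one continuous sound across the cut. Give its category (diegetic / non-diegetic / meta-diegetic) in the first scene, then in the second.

diegetic, non-diegetic

Scene one: a record player is an on-screen source and Idris reacts to it → diegetic.
Scene two: there is no source in the playroom and no one hears it — it's now underscore → non-diegetic.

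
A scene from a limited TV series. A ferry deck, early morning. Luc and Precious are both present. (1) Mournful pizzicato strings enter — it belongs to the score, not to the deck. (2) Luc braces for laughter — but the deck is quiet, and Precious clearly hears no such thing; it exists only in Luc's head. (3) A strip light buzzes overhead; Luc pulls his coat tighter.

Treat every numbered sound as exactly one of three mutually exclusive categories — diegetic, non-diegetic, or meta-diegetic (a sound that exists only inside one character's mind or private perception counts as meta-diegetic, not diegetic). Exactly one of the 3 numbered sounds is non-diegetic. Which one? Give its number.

1

(1) score with no on-screen or off-screen source; it exists for the audience alone → non-diegetic.
Sound (2): subjective to Luc: the deck is silent and Precious hears nothing, so meta-diegetic.
(3) it's the actual ambient sound of the location → diegetic.
Only (1) is non-diegetic.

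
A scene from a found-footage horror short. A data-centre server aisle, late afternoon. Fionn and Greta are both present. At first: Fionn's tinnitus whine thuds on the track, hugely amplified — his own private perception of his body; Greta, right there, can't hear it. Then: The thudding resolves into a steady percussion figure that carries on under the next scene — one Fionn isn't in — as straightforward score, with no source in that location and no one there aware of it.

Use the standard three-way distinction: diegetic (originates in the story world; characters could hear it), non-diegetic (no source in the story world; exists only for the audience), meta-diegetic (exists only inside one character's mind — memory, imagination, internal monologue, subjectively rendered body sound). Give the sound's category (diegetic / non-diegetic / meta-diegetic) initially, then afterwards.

meta-diegetic, non-diegetic

Initially: it's Fionn's subjective body sound, inaudible to Greta → meta-diegetic.
Afterwards: detached from Fionn and playing as sourceless score over a scene he isn't in — for the audience only → non-diegetic.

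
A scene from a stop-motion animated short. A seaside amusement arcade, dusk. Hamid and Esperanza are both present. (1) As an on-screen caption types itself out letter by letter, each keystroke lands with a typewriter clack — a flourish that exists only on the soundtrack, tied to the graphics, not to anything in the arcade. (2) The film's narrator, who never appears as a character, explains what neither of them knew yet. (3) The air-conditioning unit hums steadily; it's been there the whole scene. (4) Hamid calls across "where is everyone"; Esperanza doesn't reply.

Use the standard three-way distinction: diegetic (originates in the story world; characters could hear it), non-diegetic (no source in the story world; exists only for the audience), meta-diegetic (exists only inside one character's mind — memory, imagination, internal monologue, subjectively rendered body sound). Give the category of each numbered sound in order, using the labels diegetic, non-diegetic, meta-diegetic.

non-diegetic, non-diegetic, diegetic, diegetic

(1) sound married to a title/caption — outside the diegesis by definition → non-diegetic.
Sound (2): commentary laid over the scene from outside the fiction, so non-diegetic.
(3) is diegetic: the air-conditioning unit is part of the location's real environment.
Sound (4): spoken by a character present in the story world, so diegetic.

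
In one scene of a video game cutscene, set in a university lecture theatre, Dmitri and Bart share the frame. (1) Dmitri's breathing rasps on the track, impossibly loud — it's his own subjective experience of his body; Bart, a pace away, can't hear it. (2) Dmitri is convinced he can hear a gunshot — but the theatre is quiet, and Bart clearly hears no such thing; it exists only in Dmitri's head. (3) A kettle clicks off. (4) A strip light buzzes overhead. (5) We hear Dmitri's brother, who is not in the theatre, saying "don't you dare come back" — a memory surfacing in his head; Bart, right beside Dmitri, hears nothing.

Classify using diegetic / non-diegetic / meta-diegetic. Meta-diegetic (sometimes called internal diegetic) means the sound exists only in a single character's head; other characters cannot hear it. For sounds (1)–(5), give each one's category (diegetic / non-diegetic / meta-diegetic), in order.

(1) it's Dmitri's internal bodily sensation rendered as sound; only Dmitri 'hears' it → meta-diegetic.
Sound (2): Dmitri alone 'hears' it — an imagined sound, not present in the space, so meta-diegetic.
(3) is diegetic: the sound comes from a kettle physically present in the location.
(4) ambient/room sound belonging to the story's physical space → diegetic.
(5) is meta-diegetic: the voice is a memory playing only inside Dmitri's mind; Bart can't hear it.

meta-diegetic, meta-diegetic, diegetic, diegetic, meta-diegetic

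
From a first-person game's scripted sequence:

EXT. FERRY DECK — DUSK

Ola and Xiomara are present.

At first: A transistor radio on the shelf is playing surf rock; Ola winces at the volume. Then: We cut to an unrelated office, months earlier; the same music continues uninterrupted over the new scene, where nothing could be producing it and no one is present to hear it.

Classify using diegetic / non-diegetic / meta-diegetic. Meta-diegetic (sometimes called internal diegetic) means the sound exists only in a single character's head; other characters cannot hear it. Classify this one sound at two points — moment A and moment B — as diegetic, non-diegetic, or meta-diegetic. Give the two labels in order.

Moment A: a transistor radio is a real in-scene source and Ola reacts to it → diegetic.
Moment B: there is no longer any in-world source and no one can hear it — it has become underscore → non-diegetic.

diegetic, non-diegetic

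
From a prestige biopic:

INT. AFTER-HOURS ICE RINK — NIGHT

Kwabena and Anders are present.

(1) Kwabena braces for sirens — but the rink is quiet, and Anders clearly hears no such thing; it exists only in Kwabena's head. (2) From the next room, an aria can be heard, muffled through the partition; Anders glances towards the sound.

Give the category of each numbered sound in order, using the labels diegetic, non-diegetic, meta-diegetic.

meta-diegetic, diegetic

Sound (1): Kwabena alone 'hears' it — an imagined sound, not present in the space, so meta-diegetic.
(2) off-screen diegetic: the source is out of frame but still in the story's space → diegetic.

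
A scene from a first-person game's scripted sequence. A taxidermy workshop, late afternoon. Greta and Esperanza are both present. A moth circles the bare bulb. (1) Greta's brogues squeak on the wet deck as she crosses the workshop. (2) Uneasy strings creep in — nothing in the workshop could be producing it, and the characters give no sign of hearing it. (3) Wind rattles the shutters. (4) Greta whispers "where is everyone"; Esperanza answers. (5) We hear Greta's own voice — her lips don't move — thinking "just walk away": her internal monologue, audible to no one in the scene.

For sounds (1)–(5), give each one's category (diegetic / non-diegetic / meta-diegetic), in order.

(1) is diegetic: it's the physical sound of Greta moving in the space.
(2) is non-diegetic: score with no on-screen or off-screen source; it exists for the audience alone.
(3) wind is part of the location's real environment → diegetic.
(4) is diegetic: on-screen dialogue — Greta speaks and Esperanza is there to hear.
(5) is meta-diegetic: it's Greta's unspoken thought, heard only by the audience via her subjectivity.

diegetic, non-diegetic, diegetic, diegetic, meta-diegetic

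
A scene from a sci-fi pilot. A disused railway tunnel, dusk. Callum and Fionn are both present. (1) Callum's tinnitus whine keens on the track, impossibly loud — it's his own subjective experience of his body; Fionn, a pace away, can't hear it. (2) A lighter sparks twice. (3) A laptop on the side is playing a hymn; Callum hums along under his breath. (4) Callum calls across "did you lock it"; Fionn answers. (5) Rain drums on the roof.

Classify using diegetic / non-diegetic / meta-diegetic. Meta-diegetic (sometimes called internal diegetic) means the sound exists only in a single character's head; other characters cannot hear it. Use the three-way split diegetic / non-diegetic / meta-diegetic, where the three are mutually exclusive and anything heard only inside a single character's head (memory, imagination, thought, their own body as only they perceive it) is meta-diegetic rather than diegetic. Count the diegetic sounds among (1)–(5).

(1) it's Callum's internal bodily sensation rendered as sound; only Callum 'hears' it → meta-diegetic.
Sound (2): the sound comes from a lighter physically present in the location, so diegetic.
(3) is diegetic: source music from a laptop, which exists in the story world.
(4) is diegetic: spoken by a character present in the story world.
(5) it's the actual ambient sound of the location → diegetic.
So 4 of the 5 are diegetic: (2), (3), (4), (5).

4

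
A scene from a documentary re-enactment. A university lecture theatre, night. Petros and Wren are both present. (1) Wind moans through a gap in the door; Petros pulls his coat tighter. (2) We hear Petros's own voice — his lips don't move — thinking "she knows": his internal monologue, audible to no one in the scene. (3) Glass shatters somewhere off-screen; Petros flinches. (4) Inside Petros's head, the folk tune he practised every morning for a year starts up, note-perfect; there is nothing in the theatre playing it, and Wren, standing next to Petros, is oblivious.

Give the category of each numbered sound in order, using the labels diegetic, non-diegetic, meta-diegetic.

(1) is diegetic: ambient/room sound belonging to the story's physical space.
Sound (2): Petros's thought-voice: a private mental sound no other character can hear, so meta-diegetic.
(3) is diegetic: an in-world source (glass); characters could hear it.
(4) is meta-diegetic: it lives in Petros's subjectivity, not in the theatre.

diegetic, meta-diegetic, diegetic, meta-diegetic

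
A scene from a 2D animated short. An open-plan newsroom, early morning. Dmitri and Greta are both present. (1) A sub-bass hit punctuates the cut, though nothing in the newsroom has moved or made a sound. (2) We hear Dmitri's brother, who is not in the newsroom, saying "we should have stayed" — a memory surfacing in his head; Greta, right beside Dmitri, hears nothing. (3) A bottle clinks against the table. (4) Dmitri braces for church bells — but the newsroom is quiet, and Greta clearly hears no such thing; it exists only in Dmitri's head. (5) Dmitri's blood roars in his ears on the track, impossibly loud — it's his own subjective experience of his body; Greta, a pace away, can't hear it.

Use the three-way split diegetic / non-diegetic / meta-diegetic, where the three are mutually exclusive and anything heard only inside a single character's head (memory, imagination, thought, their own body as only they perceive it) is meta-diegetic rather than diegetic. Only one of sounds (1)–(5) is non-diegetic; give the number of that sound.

1

(1) an editorial stinger — it belongs to the cut, not the story world → non-diegetic.
(2) it's Dmitri's recollection rendered as sound; the other character can't hear it → meta-diegetic.
(3) the sound comes from a bottle physically present in the location → diegetic.
Sound (4): Dmitri alone 'hears' it — an imagined sound, not present in the space, so meta-diegetic.
(5) a subjective body sound — Dmitri's private perception, inaudible to Greta → meta-diegetic.
Only (1) is non-diegetic.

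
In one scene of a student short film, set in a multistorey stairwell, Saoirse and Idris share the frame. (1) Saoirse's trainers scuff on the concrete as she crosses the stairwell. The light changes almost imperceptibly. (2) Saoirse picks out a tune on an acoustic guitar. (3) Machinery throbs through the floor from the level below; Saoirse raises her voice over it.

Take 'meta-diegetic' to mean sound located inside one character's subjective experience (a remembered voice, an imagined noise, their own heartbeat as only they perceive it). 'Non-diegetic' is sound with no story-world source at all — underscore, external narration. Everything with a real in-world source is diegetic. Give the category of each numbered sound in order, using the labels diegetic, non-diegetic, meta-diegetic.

diegetic, diegetic, diegetic

(1) is diegetic: it's the physical sound of Saoirse moving in the space.
(2) the instrument and the performer are both in the scene → diegetic.
(3) it's the actual ambient sound of the location → diegetic.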